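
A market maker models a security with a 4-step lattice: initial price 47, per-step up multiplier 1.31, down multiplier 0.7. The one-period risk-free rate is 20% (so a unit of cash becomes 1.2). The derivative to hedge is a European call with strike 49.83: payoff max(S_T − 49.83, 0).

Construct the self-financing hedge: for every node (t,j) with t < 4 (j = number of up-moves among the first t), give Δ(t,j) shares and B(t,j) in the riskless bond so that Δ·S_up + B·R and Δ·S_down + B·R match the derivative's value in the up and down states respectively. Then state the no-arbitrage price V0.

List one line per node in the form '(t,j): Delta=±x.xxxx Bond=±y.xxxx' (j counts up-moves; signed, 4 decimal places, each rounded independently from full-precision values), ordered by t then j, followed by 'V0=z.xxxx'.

(0,0): Delta=0.8935 Bond=-18.0879
(1,0): Delta=0.5610 Bond=-10.7672
(1,1): Delta=0.9326 Bond=-24.1119
(2,0): Delta=0.0000 Bond=0.0000
(2,1): Delta=0.6270 Bond=-15.7631
(2,2): Delta=0.9685 Bond=-31.8320
(3,0): Delta=0.0000 Bond=0.0000
(3,1): Delta=0.0000 Bond=0.0000
(3,2): Delta=0.7007 Bond=-23.0772
(3,3): Delta=1.0000 Bond=-41.5250
V0=23.9068

No-arbitrage ⇒ martingale measure with p* = (R−d)/(u−d) = 0.8197.
At expiry t=4: V(4,0)=0.0000, V(4,1)=0.0000, V(4,2)=0.0000, V(4,3)=24.1322, V(4,4)=88.5850
(3,0): S=16.1210. Δ = (V_up−V_dn)/(S_up−S_dn) = (0.0000−0.0000)/(21.1185−11.2847) = 0.0000. V = [p*·0.0000 + (1−p*)·0.0000]/1.2 = 0.0000. B = V − Δ·S = 0.0000.
(3,1): S=30.1693. Δ = (V_up−V_dn)/(S_up−S_dn) = (0.0000−0.0000)/(39.5218−21.1185) = 0.0000. V = [p*·0.0000 + (1−p*)·0.0000]/1.2 = 0.0000. B = V − Δ·S = 0.0000.
(3,2): S=56.4597. Δ = (V_up−V_dn)/(S_up−S_dn) = (24.1322−0.0000)/(73.9622−39.5218) = 0.7007. V = [p*·24.1322 + (1−p*)·0.0000]/1.2 = 16.4837. B = V − Δ·S = -23.0772.
(3,3): S=105.6603. Δ = (V_up−V_dn)/(S_up−S_dn) = (88.5850−24.1322)/(138.4150−73.9622) = 1.0000. V = [p*·88.5850 + (1−p*)·24.1322]/1.2 = 64.1353. B = V − Δ·S = -41.5250.
(2,0): S=23.0300. Δ = (V_up−V_dn)/(S_up−S_dn) = (0.0000−0.0000)/(30.1693−16.1210) = 0.0000. V = [p*·0.0000 + (1−p*)·0.0000]/1.2 = 0.0000. B = V − Δ·S = 0.0000.
(2,1): S=43.0990. Δ = (V_up−V_dn)/(S_up−S_dn) = (16.4837−0.0000)/(56.4597−30.1693) = 0.6270. V = [p*·16.4837 + (1−p*)·0.0000]/1.2 = 11.2594. B = V − Δ·S = -15.7631.
(2,2): S=80.6567. Δ = (V_up−V_dn)/(S_up−S_dn) = (64.1353−16.4837)/(105.6603−56.4597) = 0.9685. V = [p*·64.1353 + (1−p*)·16.4837]/1.2 = 46.2853. B = V − Δ·S = -31.8320.
(1,0): S=32.9000. Δ = (V_up−V_dn)/(S_up−S_dn) = (11.2594−0.0000)/(43.0990−23.0300) = 0.5610. V = [p*·11.2594 + (1−p*)·0.0000]/1.2 = 7.6908. B = V − Δ·S = -10.7672.
(1,1): S=61.5700. Δ = (V_up−V_dn)/(S_up−S_dn) = (46.2853−11.2594)/(80.6567−43.0990) = 0.9326. V = [p*·46.2853 + (1−p*)·11.2594]/1.2 = 33.3076. B = V − Δ·S = -24.1119.
(0,0): S=47.0000. Δ = (V_up−V_dn)/(S_up−S_dn) = (33.3076−7.6908)/(61.5700−32.9000) = 0.8935. V = [p*·33.3076 + (1−p*)·7.6908]/1.2 = 23.9068. B = V − Δ·S = -18.0879.
Each (Δ,B) replicates both successor values, so the strategy is self-financing and V0 is arbitrage-free.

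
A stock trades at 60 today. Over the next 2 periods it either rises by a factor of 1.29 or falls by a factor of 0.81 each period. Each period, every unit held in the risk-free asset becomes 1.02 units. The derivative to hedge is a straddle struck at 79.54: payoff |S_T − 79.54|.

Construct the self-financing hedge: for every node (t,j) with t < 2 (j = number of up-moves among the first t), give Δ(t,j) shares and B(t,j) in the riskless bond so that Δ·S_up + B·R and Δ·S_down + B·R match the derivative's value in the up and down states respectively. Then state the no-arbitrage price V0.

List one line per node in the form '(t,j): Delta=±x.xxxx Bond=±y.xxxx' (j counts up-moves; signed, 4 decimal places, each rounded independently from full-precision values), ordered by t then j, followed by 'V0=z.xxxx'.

(0,0): Delta=-0.3952 Bond=47.6326
(1,0): Delta=-1.0000 Bond=77.9804
(1,1): Delta=0.0931 Bond=10.7914
V0=23.9229

No-arbitrage ⇒ martingale measure with p* = (R−d)/(u−d) = 0.4375.
Terminal values V(2,·): V(2,0)=40.1740, V(2,1)=16.8460, V(2,2)=20.3060
  t=1,j=0: stock 48.6000 → up 62.6940 (V=16.8460), down 39.3660 (V=40.1740). Price 29.3804; hedge Δ=-1.0000, bond B=77.9804.
  t=1,j=1: stock 77.4000 → up 99.8460 (V=20.3060), down 62.6940 (V=16.8460). Price 17.9998; hedge Δ=0.0931, bond B=10.7914.
  t=0,j=0: stock 60.0000 → up 77.4000 (V=17.9998), down 48.6000 (V=29.3804). Price 23.9229; hedge Δ=-0.3952, bond B=47.6326.
The time-0 hedge costs 23.9229, which is the no-arbitrage price.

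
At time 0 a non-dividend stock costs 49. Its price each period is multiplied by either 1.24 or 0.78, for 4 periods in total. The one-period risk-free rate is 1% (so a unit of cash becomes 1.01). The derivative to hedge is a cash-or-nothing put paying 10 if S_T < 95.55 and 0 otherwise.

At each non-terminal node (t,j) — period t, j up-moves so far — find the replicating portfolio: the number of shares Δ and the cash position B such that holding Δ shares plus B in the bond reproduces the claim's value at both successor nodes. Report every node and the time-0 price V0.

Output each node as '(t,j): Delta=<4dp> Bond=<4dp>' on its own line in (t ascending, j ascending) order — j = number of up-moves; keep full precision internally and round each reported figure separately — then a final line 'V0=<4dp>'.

Risk-neutral probability p* = (R−d)/(u−d) = (1.01−0.78)/(1.24−0.78) = 0.5000.
Terminal values V(4,·): V(4,0)=10.0000, V(4,1)=10.0000, V(4,2)=10.0000, V(4,3)=10.0000, V(4,4)=0.0000
  t=3,j=0: stock 23.2530 → up 28.8338 (V=10.0000), down 18.1374 (V=10.0000). Price 9.9010; hedge Δ=0.0000, bond B=9.9010.
  t=3,j=1: stock 36.9664 → up 45.8383 (V=10.0000), down 28.8338 (V=10.0000). Price 9.9010; hedge Δ=0.0000, bond B=9.9010.
  t=3,j=2: stock 58.7671 → up 72.8712 (V=10.0000), down 45.8383 (V=10.0000). Price 9.9010; hedge Δ=0.0000, bond B=9.9010.
  t=3,j=3: stock 93.4246 → up 115.8465 (V=0.0000), down 72.8712 (V=10.0000). Price 4.9505; hedge Δ=-0.2327, bond B=26.6896.
  t=2,j=0: stock 29.8116 → up 36.9664 (V=9.9010), down 23.2530 (V=9.9010). Price 9.8030; hedge Δ=0.0000, bond B=9.8030.
  t=2,j=1: stock 47.3928 → up 58.7671 (V=9.9010), down 36.9664 (V=9.9010). Price 9.8030; hedge Δ=0.0000, bond B=9.8030.
  t=2,j=2: stock 75.3424 → up 93.4246 (V=4.9505), down 58.7671 (V=9.9010). Price 7.3522; hedge Δ=-0.1428, bond B=18.1142.
  t=1,j=0: stock 38.2200 → up 47.3928 (V=9.8030), down 29.8116 (V=9.8030). Price 9.7059; hedge Δ=0.0000, bond B=9.7059.
  t=1,j=1: stock 60.7600 → up 75.3424 (V=7.3522), down 47.3928 (V=9.8030). Price 8.4927; hedge Δ=-0.0877, bond B=13.8204.
  t=0,j=0: stock 49.0000 → up 60.7600 (V=8.4927), down 38.2200 (V=9.7059). Price 9.0092; hedge Δ=-0.0538, bond B=11.6467.
The time-0 hedge costs 9.0092, which is the no-arbitrage price.

(0,0): Delta=-0.0538 Bond=11.6467
(1,0): Delta=0.0000 Bond=9.7059
(1,1): Delta=-0.0877 Bond=13.8204
(2,0): Delta=0.0000 Bond=9.8030
(2,1): Delta=0.0000 Bond=9.8030
(2,2): Delta=-0.1428 Bond=18.1142
(3,0): Delta=0.0000 Bond=9.9010
(3,1): Delta=0.0000 Bond=9.9010
(3,2): Delta=0.0000 Bond=9.9010
(3,3): Delta=-0.2327 Bond=26.6896
V0=9.0092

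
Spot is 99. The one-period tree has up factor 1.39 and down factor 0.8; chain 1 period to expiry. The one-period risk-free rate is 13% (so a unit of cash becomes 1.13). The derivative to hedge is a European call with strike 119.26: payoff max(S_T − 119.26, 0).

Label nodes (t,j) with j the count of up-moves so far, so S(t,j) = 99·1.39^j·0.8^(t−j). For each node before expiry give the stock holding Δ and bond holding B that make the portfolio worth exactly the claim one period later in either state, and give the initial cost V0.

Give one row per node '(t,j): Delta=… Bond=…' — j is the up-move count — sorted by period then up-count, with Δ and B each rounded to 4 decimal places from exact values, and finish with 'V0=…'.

(0,0): Delta=0.3142 Bond=-22.0189
V0=9.0828

Since d<R<u, set p* = (R−d)/(u−d) = 0.5593; price each node as the discounted p*-expectation of its children.
Payoff layer (t=1): V(1,0)=0.0000, V(1,1)=18.3500
Node (0,0) S=99.0000: V=(p*·18.3500+(1−p*)·0.0000)/1.13=9.0828; Δ=(18.3500−0.0000)/(137.6100−79.2000)=0.3142; B=V−Δ·S=-22.0189
Root portfolio cost Δ·99+B reproduces V0=9.0828.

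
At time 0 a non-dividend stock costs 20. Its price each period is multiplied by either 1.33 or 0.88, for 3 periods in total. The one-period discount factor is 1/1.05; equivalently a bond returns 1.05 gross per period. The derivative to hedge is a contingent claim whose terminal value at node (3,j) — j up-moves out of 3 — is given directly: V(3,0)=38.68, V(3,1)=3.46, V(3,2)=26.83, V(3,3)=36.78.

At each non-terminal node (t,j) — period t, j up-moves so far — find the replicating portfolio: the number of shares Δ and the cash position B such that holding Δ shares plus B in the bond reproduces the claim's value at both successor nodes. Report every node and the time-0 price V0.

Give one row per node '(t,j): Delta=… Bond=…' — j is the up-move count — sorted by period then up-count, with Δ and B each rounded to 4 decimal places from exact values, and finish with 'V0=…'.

(0,0): Delta=-0.1239 Bond=19.7252
(1,0): Delta=-1.5736 Bond=46.2268
(1,1): Delta=1.4560 Bond=-21.3138
(2,0): Delta=-5.0534 Bond=102.4330
(2,1): Delta=2.2186 Bond=-40.2298
(2,2): Delta=0.6250 Bond=7.0212
V0=17.2481

No-arbitrage ⇒ martingale measure with p* = (R−d)/(u−d) = 0.3778.
Payoff layer (t=3): V(3,0)=38.6800, V(3,1)=3.4600, V(3,2)=26.8300, V(3,3)=36.7800
Node (2,0) S=15.4880: V=(p*·3.4600+(1−p*)·38.6800)/1.05=24.1663; Δ=(3.4600−38.6800)/(20.5990−13.6294)=-5.0534; B=V−Δ·S=102.4330
Node (2,1) S=23.4080: V=(p*·26.8300+(1−p*)·3.4600)/1.05=11.7035; Δ=(26.8300−3.4600)/(31.1326−20.5990)=2.2186; B=V−Δ·S=-40.2298
Node (2,2) S=35.3780: V=(p*·36.7800+(1−p*)·26.8300)/1.05=29.1323; Δ=(36.7800−26.8300)/(47.0527−31.1326)=0.6250; B=V−Δ·S=7.0212
Node (1,0) S=17.6000: V=(p*·11.7035+(1−p*)·24.1663)/1.05=18.5316; Δ=(11.7035−24.1663)/(23.4080−15.4880)=-1.5736; B=V−Δ·S=46.2268
Node (1,1) S=26.6000: V=(p*·29.1323+(1−p*)·11.7035)/1.05=17.4169; Δ=(29.1323−11.7035)/(35.3780−23.4080)=1.4560; B=V−Δ·S=-21.3138
Node (0,0) S=20.0000: V=(p*·17.4169+(1−p*)·18.5316)/1.05=17.2481; Δ=(17.4169−18.5316)/(26.6000−17.6000)=-0.1239; B=V−Δ·S=19.7252
Root portfolio cost Δ·20+B reproduces V0=17.2481.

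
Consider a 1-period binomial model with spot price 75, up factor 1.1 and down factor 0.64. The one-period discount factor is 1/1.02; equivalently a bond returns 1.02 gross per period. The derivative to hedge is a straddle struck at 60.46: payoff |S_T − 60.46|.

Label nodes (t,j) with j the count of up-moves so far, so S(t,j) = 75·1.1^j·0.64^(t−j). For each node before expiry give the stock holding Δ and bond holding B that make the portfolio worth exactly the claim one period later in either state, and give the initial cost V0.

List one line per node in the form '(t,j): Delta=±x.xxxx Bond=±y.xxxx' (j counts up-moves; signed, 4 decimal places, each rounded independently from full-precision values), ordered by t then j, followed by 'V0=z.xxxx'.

(0,0): Delta=0.2777 Bond=-0.8517
V0=19.9744

No-arbitrage ⇒ martingale measure with p* = (R−d)/(u−d) = 0.8261.
Terminal values V(1,·): V(1,0)=12.4600, V(1,1)=22.0400
(0,0): S=75.0000. Δ = (V_up−V_dn)/(S_up−S_dn) = (22.0400−12.4600)/(82.5000−48.0000) = 0.2777. V = [p*·22.0400 + (1−p*)·12.4600]/1.02 = 19.9744. B = V − Δ·S = -0.8517.
Self-financing check: at every node Δ·S+B equals the discounted successor values.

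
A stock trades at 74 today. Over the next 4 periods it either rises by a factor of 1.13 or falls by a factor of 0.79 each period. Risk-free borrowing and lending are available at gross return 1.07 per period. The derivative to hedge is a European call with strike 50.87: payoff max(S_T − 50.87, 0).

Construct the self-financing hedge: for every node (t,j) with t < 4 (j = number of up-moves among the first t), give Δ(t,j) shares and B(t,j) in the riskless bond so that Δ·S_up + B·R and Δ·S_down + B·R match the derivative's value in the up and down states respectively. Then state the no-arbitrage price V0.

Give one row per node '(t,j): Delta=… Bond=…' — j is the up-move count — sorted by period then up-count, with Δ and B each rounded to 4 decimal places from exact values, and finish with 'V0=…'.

(0,0): Delta=0.9737 Bond=-36.7142
(1,0): Delta=0.8599 Bond=-32.6286
(1,1): Delta=0.9908 Bond=-40.7104
(2,0): Delta=0.3971 Bond=-13.5403
(2,1): Delta=0.9292 Bond=-39.4924
(2,2): Delta=1.0000 Bond=-44.4318
(3,0): Delta=0.0000 Bond=0.0000
(3,1): Delta=0.4566 Bond=-17.5928
(3,2): Delta=1.0000 Bond=-47.5421
(3,3): Delta=1.0000 Bond=-47.5421
V0=35.3410

No-arbitrage ⇒ martingale measure with p* = (R−d)/(u−d) = 0.8235.
Terminal payoffs: V(4,0)=0.0000, V(4,1)=0.0000, V(4,2)=8.1016, V(4,3)=33.4818, V(4,4)=69.7850
(3,0): S=36.4849. Δ = (V_up−V_dn)/(S_up−S_dn) = (0.0000−0.0000)/(41.2279−28.8231) = 0.0000. V = [p*·0.0000 + (1−p*)·0.0000]/1.07 = 0.0000. B = V − Δ·S = 0.0000.
(3,1): S=52.1872. Δ = (V_up−V_dn)/(S_up−S_dn) = (8.1016−0.0000)/(58.9716−41.2279) = 0.4566. V = [p*·8.1016 + (1−p*)·0.0000]/1.07 = 6.2354. B = V − Δ·S = -17.5928.
(3,2): S=74.6476. Δ = (V_up−V_dn)/(S_up−S_dn) = (33.4818−8.1016)/(84.3518−58.9716) = 1.0000. V = [p*·33.4818 + (1−p*)·8.1016]/1.07 = 27.1055. B = V − Δ·S = -47.5421.
(3,3): S=106.7744. Δ = (V_up−V_dn)/(S_up−S_dn) = (69.7850−33.4818)/(120.6550−84.3518) = 1.0000. V = [p*·69.7850 + (1−p*)·33.4818]/1.07 = 59.2323. B = V − Δ·S = -47.5421.
(2,0): S=46.1834. Δ = (V_up−V_dn)/(S_up−S_dn) = (6.2354−0.0000)/(52.1872−36.4849) = 0.3971. V = [p*·6.2354 + (1−p*)·0.0000]/1.07 = 4.7991. B = V − Δ·S = -13.5403.
(2,1): S=66.0598. Δ = (V_up−V_dn)/(S_up−S_dn) = (27.1055−6.2354)/(74.6476−52.1872) = 0.9292. V = [p*·27.1055 + (1−p*)·6.2354]/1.07 = 21.8902. B = V − Δ·S = -39.4924.
(2,2): S=94.4906. Δ = (V_up−V_dn)/(S_up−S_dn) = (59.2323−27.1055)/(106.7744−74.6476) = 1.0000. V = [p*·59.2323 + (1−p*)·27.1055]/1.07 = 50.0588. B = V − Δ·S = -44.4318.
(1,0): S=58.4600. Δ = (V_up−V_dn)/(S_up−S_dn) = (21.8902−4.7991)/(66.0598−46.1834) = 0.8599. V = [p*·21.8902 + (1−p*)·4.7991]/1.07 = 17.6394. B = V − Δ·S = -32.6286.
(1,1): S=83.6200. Δ = (V_up−V_dn)/(S_up−S_dn) = (50.0588−21.8902)/(94.4906−66.0598) = 0.9908. V = [p*·50.0588 + (1−p*)·21.8902]/1.07 = 42.1382. B = V − Δ·S = -40.7104.
(0,0): S=74.0000. Δ = (V_up−V_dn)/(S_up−S_dn) = (42.1382−17.6394)/(83.6200−58.4600) = 0.9737. V = [p*·42.1382 + (1−p*)·17.6394]/1.07 = 35.3410. B = V − Δ·S = -36.7142.
Root portfolio cost Δ·74+B reproduces V0=35.3410.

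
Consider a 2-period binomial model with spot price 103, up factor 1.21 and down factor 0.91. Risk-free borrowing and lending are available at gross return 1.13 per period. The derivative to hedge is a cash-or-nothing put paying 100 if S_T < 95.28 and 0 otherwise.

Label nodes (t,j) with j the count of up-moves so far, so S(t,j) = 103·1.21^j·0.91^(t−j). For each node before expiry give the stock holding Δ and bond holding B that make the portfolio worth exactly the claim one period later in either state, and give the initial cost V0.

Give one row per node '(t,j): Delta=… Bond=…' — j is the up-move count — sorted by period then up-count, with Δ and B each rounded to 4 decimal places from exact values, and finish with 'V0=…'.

Risk-neutral probability p* = (R−d)/(u−d) = (1.13−0.91)/(1.21−0.91) = 0.7333.
At expiry t=2: V(2,0)=100.0000, V(2,1)=0.0000, V(2,2)=0.0000
Node (1,0) S=93.7300: V=(p*·0.0000+(1−p*)·100.0000)/1.13=23.5988; Δ=(0.0000−100.0000)/(113.4133−85.2943)=-3.5563; B=V−Δ·S=356.9322
Node (1,1) S=124.6300: V=(p*·0.0000+(1−p*)·0.0000)/1.13=0.0000; Δ=(0.0000−0.0000)/(150.8023−113.4133)=0.0000; B=V−Δ·S=0.0000
Node (0,0) S=103.0000: V=(p*·0.0000+(1−p*)·23.5988)/1.13=5.5690; Δ=(0.0000−23.5988)/(124.6300−93.7300)=-0.7637; B=V−Δ·S=84.2318
The time-0 hedge costs 5.5690, which is the no-arbitrage price.

(0,0): Delta=-0.7637 Bond=84.2318
(1,0): Delta=-3.5563 Bond=356.9322
(1,1): Delta=0.0000 Bond=0.0000
V0=5.5690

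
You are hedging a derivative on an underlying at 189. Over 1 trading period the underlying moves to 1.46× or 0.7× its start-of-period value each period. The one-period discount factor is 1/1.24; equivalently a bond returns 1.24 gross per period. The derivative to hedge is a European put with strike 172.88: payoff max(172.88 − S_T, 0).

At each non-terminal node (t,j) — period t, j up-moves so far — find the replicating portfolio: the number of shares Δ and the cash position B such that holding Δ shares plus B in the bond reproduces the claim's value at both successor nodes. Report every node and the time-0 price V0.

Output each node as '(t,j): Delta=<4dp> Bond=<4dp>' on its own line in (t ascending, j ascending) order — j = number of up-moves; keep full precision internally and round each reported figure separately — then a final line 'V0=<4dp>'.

(0,0): Delta=-0.2825 Bond=62.8680
V0=9.4733

Since d<R<u, set p* = (R−d)/(u−d) = 0.7105; price each node as the discounted p*-expectation of its children.
Payoff layer (t=1): V(1,0)=40.5800, V(1,1)=0.0000
Node (0,0) S=189.0000: V=(p*·0.0000+(1−p*)·40.5800)/1.24=9.4733; Δ=(0.0000−40.5800)/(275.9400−132.3000)=-0.2825; B=V−Δ·S=62.8680
Each (Δ,B) replicates both successor values, so the strategy is self-financing and V0 is arbitrage-free.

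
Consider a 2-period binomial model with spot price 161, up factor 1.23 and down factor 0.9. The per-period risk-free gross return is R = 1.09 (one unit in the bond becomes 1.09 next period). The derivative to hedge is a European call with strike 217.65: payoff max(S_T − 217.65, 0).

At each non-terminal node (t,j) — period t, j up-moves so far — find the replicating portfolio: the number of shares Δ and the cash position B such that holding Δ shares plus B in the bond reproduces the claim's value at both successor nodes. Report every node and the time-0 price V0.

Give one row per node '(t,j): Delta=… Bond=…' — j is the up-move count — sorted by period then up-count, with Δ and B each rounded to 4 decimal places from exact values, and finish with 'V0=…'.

(0,0): Delta=0.2578 Bond=-34.2662
(1,0): Delta=0.0000 Bond=0.0000
(1,1): Delta=0.3967 Bond=-64.8713
V0=7.2340

Since d<R<u, set p* = (R−d)/(u−d) = 0.5758; price each node as the discounted p*-expectation of its children.
Terminal values V(2,·): V(2,0)=0.0000, V(2,1)=0.0000, V(2,2)=25.9269
  t=1,j=0: stock 144.9000 → up 178.2270 (V=0.0000), down 130.4100 (V=0.0000). Price 0.0000; hedge Δ=0.0000, bond B=0.0000.
  t=1,j=1: stock 198.0300 → up 243.5769 (V=25.9269), down 178.2270 (V=0.0000). Price 13.6951; hedge Δ=0.3967, bond B=-64.8713.
  t=0,j=0: stock 161.0000 → up 198.0300 (V=13.6951), down 144.9000 (V=0.0000). Price 7.2340; hedge Δ=0.2578, bond B=-34.2662.
Root portfolio cost Δ·161+B reproduces V0=7.2340.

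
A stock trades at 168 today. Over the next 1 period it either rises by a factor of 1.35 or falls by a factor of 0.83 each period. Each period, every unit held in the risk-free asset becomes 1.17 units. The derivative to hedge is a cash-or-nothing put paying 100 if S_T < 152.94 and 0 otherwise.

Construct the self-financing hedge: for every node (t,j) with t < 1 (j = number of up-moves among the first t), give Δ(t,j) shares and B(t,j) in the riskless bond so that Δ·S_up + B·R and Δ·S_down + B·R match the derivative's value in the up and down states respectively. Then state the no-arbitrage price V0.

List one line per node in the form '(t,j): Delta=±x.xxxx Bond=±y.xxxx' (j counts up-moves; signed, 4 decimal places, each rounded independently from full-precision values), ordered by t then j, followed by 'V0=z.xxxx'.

(0,0): Delta=-1.1447 Bond=221.8935
V0=29.5858

Under the risk-neutral measure, an up-move has probability p* = (R−d)/(u−d) = 0.6538 and values discount at R = 1.17.
At expiry t=1: V(1,0)=100.0000, V(1,1)=0.0000
  t=0,j=0: stock 168.0000 → up 226.8000 (V=0.0000), down 139.4400 (V=100.0000). Price 29.5858; hedge Δ=-1.1447, bond B=221.8935.
Self-financing check: at every node Δ·S+B equals the discounted successor values.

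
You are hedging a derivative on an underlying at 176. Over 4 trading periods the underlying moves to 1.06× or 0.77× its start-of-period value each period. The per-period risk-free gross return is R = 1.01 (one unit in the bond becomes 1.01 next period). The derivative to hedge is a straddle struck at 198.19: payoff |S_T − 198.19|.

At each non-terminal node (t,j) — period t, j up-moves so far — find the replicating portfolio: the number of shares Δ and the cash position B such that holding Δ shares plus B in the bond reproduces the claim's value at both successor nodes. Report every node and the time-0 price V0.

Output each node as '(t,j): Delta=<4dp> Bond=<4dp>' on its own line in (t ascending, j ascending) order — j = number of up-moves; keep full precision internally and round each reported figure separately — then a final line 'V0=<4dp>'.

(0,0): Delta=-0.4825 Bond=121.0189
(1,0): Delta=-1.0000 Bond=192.3613
(1,1): Delta=-0.4042 Bond=107.6182
(2,0): Delta=-1.0000 Bond=194.2849
(2,1): Delta=-1.0000 Bond=194.2849
(2,2): Delta=-0.3140 Bond=90.8631
(3,0): Delta=-1.0000 Bond=196.2277
(3,1): Delta=-1.0000 Bond=196.2277
(3,2): Delta=-1.0000 Bond=196.2277
(3,3): Delta=-0.2102 Bond=70.0101
V0=36.0996

Under the risk-neutral measure, an up-move has probability p* = (R−d)/(u−d) = 0.8276 and values discount at R = 1.01.
Terminal values V(4,·): V(4,0)=136.3206, V(4,1)=113.0192, V(4,2)=80.9419, V(4,3)=36.7835, V(4,4)=24.0059
  t=3,j=0: stock 80.3498 → up 85.1708 (V=113.0192), down 61.8694 (V=136.3206). Price 115.8779; hedge Δ=-1.0000, bond B=196.2277.
  t=3,j=1: stock 110.6114 → up 117.2481 (V=80.9419), down 85.1708 (V=113.0192). Price 85.6163; hedge Δ=-1.0000, bond B=196.2277.
  t=3,j=2: stock 152.2703 → up 161.4065 (V=36.7835), down 117.2481 (V=80.9419). Price 43.9575; hedge Δ=-1.0000, bond B=196.2277.
  t=3,j=3: stock 209.6188 → up 222.1959 (V=24.0059), down 161.4065 (V=36.7835). Price 25.9495; hedge Δ=-0.2102, bond B=70.0101.
  t=2,j=0: stock 104.3504 → up 110.6114 (V=85.6163), down 80.3498 (V=115.8779). Price 89.9345; hedge Δ=-1.0000, bond B=194.2849.
  t=2,j=1: stock 143.6512 → up 152.2703 (V=43.9575), down 110.6114 (V=85.6163). Price 50.6337; hedge Δ=-1.0000, bond B=194.2849.
  t=2,j=2: stock 197.7536 → up 209.6188 (V=25.9495), down 152.2703 (V=43.9575). Price 28.7666; hedge Δ=-0.3140, bond B=90.8631.
  t=1,j=0: stock 135.5200 → up 143.6512 (V=50.6337), down 104.3504 (V=89.9345). Price 56.8413; hedge Δ=-1.0000, bond B=192.3613.
  t=1,j=1: stock 186.5600 → up 197.7536 (V=28.7666), down 143.6512 (V=50.6337). Price 32.2147; hedge Δ=-0.4042, bond B=107.6182.
  t=0,j=0: stock 176.0000 → up 186.5600 (V=32.2147), down 135.5200 (V=56.8413). Price 36.0996; hedge Δ=-0.4825, bond B=121.0189.
Self-financing check: at every node Δ·S+B equals the discounted successor values.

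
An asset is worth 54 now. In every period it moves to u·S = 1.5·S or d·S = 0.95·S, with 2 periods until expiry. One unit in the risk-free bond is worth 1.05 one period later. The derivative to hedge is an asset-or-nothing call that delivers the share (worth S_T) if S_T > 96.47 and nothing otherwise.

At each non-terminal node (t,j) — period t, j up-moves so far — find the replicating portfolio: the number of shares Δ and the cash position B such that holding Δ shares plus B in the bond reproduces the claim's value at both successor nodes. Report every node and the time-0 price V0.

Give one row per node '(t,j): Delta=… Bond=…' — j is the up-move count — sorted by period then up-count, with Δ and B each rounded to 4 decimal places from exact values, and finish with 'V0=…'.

No-arbitrage ⇒ martingale measure with p* = (R−d)/(u−d) = 0.1818.
Terminal values V(2,·): V(2,0)=0.0000, V(2,1)=0.0000, V(2,2)=121.5000
(1,0): S=51.3000. Δ = (V_up−V_dn)/(S_up−S_dn) = (0.0000−0.0000)/(76.9500−48.7350) = 0.0000. V = [p*·0.0000 + (1−p*)·0.0000]/1.05 = 0.0000. B = V − Δ·S = 0.0000.
(1,1): S=81.0000. Δ = (V_up−V_dn)/(S_up−S_dn) = (121.5000−0.0000)/(121.5000−76.9500) = 2.7273. V = [p*·121.5000 + (1−p*)·0.0000]/1.05 = 21.0390. B = V − Δ·S = -199.8701.
(0,0): S=54.0000. Δ = (V_up−V_dn)/(S_up−S_dn) = (21.0390−0.0000)/(81.0000−51.3000) = 0.7084. V = [p*·21.0390 + (1−p*)·0.0000]/1.05 = 3.6431. B = V − Δ·S = -34.6095.
Root portfolio cost Δ·54+B reproduces V0=3.6431.

(0,0): Delta=0.7084 Bond=-34.6095
(1,0): Delta=0.0000 Bond=0.0000
(1,1): Delta=2.7273 Bond=-199.8701
V0=3.6431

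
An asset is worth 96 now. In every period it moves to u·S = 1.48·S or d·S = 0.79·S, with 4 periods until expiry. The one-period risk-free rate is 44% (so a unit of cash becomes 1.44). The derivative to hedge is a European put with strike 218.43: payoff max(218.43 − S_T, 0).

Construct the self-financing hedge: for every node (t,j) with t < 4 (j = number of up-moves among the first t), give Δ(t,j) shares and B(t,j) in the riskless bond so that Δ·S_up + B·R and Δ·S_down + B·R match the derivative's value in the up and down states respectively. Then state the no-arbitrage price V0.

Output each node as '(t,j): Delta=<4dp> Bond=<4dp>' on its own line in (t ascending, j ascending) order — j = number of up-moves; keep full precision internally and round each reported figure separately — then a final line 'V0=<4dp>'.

No-arbitrage ⇒ martingale measure with p* = (R−d)/(u−d) = 0.9420.
Terminal values V(4,·): V(4,0)=181.0379, V(4,1)=148.3790, V(4,2)=87.1953, V(4,3)=0.0000, V(4,4)=0.0000
  t=3,j=0: stock 47.3317 → up 70.0510 (V=148.3790), down 37.3921 (V=181.0379). Price 104.3558; hedge Δ=-1.0000, bond B=151.6875.
  t=3,j=1: stock 88.6721 → up 131.2347 (V=87.1953), down 70.0510 (V=148.3790). Price 63.0154; hedge Δ=-1.0000, bond B=151.6875.
  t=3,j=2: stock 166.1199 → up 245.8575 (V=0.0000), down 131.2347 (V=87.1953). Price 3.5103; hedge Δ=-0.7607, bond B=129.8802.
  t=3,j=3: stock 311.2120 → up 460.5938 (V=0.0000), down 245.8575 (V=0.0000). Price 0.0000; hedge Δ=0.0000, bond B=0.0000.
  t=2,j=0: stock 59.9136 → up 88.6721 (V=63.0154), down 47.3317 (V=104.3558). Price 45.4249; hedge Δ=-1.0000, bond B=105.3385.
  t=2,j=1: stock 112.2432 → up 166.1199 (V=3.5103), down 88.6721 (V=63.0154). Price 4.8332; hedge Δ=-0.7683, bond B=91.0725.
  t=2,j=2: stock 210.2784 → up 311.2120 (V=0.0000), down 166.1199 (V=3.5103). Price 0.1413; hedge Δ=-0.0242, bond B=5.2287.
  t=1,j=0: stock 75.8400 → up 112.2432 (V=4.8332), down 59.9136 (V=45.4249). Price 4.9905; hedge Δ=-0.7757, bond B=63.8191.
  t=1,j=1: stock 142.0800 → up 210.2784 (V=0.1413), down 112.2432 (V=4.8332). Price 0.2870; hedge Δ=-0.0479, bond B=7.0869.
  t=0,j=0: stock 96.0000 → up 142.0800 (V=0.2870), down 75.8400 (V=4.9905). Price 0.3887; hedge Δ=-0.0710, bond B=7.2054.
The time-0 hedge costs 0.3887, which is the no-arbitrage price.

(0,0): Delta=-0.0710 Bond=7.2054
(1,0): Delta=-0.7757 Bond=63.8191
(1,1): Delta=-0.0479 Bond=7.0869
(2,0): Delta=-1.0000 Bond=105.3385
(2,1): Delta=-0.7683 Bond=91.0725
(2,2): Delta=-0.0242 Bond=5.2287
(3,0): Delta=-1.0000 Bond=151.6875
(3,1): Delta=-1.0000 Bond=151.6875
(3,2): Delta=-0.7607 Bond=129.8802
(3,3): Delta=0.0000 Bond=0.0000
V0=0.3887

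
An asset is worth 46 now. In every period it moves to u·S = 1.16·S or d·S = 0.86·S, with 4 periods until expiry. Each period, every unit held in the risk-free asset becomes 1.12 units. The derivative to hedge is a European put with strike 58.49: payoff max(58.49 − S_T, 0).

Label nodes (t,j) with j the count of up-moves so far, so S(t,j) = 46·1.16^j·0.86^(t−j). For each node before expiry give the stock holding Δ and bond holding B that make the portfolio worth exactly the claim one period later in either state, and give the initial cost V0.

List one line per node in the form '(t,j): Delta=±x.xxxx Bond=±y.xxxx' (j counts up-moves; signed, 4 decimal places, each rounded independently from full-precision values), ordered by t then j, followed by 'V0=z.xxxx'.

(0,0): Delta=-0.2263 Bond=11.1904
(1,0): Delta=-0.8356 Bond=36.6372
(1,1): Delta=-0.1568 Bond=8.8249
(2,0): Delta=-1.0000 Bond=46.6279
(2,1): Delta=-0.8168 Bond=40.1731
(2,2): Delta=-0.0815 Bond=5.2240
(3,0): Delta=-1.0000 Bond=52.2232
(3,1): Delta=-1.0000 Bond=52.2232
(3,2): Delta=-0.7959 Bond=43.8816
(3,3): Delta=0.0000 Bond=0.0000
V0=0.7821

Risk-neutral probability p* = (R−d)/(u−d) = (1.12−0.86)/(1.16−0.86) = 0.8667.
Terminal values V(4,·): V(4,0)=33.3276, V(4,1)=24.5501, V(4,2)=12.7105, V(4,3)=0.0000, V(4,4)=0.0000
  t=3,j=0: stock 29.2586 → up 33.9399 (V=24.5501), down 25.1624 (V=33.3276). Price 22.9646; hedge Δ=-1.0000, bond B=52.2232.
  t=3,j=1: stock 39.4651 → up 45.7795 (V=12.7105), down 33.9399 (V=24.5501). Price 12.7582; hedge Δ=-1.0000, bond B=52.2232.
  t=3,j=2: stock 53.2319 → up 61.7490 (V=0.0000), down 45.7795 (V=12.7105). Price 1.5132; hedge Δ=-0.7959, bond B=43.8816.
  t=3,j=3: stock 71.8012 → up 83.2894 (V=0.0000), down 61.7490 (V=0.0000). Price 0.0000; hedge Δ=0.0000, bond B=0.0000.
  t=2,j=0: stock 34.0216 → up 39.4651 (V=12.7582), down 29.2586 (V=22.9646). Price 12.6063; hedge Δ=-1.0000, bond B=46.6279.
  t=2,j=1: stock 45.8896 → up 53.2319 (V=1.5132), down 39.4651 (V=12.7582). Price 2.6897; hedge Δ=-0.8168, bond B=40.1731.
  t=2,j=2: stock 61.8976 → up 71.8012 (V=0.0000), down 53.2319 (V=1.5132). Price 0.1801; hedge Δ=-0.0815, bond B=5.2240.
  t=1,j=0: stock 39.5600 → up 45.8896 (V=2.6897), down 34.0216 (V=12.6063). Price 3.5821; hedge Δ=-0.8356, bond B=36.6372.
  t=1,j=1: stock 53.3600 → up 61.8976 (V=0.1801), down 45.8896 (V=2.6897). Price 0.4596; hedge Δ=-0.1568, bond B=8.8249.
  t=0,j=0: stock 46.0000 → up 53.3600 (V=0.4596), down 39.5600 (V=3.5821). Price 0.7821; hedge Δ=-0.2263, bond B=11.1904.
Self-financing check: at every node Δ·S+B equals the discounted successor values.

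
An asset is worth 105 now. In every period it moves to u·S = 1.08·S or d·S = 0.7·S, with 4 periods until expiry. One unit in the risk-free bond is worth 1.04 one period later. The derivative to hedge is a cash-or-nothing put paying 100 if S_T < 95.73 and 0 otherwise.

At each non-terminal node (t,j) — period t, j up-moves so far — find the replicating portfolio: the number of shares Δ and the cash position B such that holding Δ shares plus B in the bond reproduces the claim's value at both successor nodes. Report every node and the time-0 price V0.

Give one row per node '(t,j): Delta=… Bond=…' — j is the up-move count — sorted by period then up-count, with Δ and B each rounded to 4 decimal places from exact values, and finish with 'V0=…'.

Risk-neutral probability p* = (R−d)/(u−d) = (1.04−0.7)/(1.08−0.7) = 0.8947.
Terminal payoffs: V(4,0)=100.0000, V(4,1)=100.0000, V(4,2)=100.0000, V(4,3)=100.0000, V(4,4)=0.0000
  t=3,j=0: stock 36.0150 → up 38.8962 (V=100.0000), down 25.2105 (V=100.0000). Price 96.1538; hedge Δ=0.0000, bond B=96.1538.
  t=3,j=1: stock 55.5660 → up 60.0113 (V=100.0000), down 38.8962 (V=100.0000). Price 96.1538; hedge Δ=0.0000, bond B=96.1538.
  t=3,j=2: stock 85.7304 → up 92.5888 (V=100.0000), down 60.0113 (V=100.0000). Price 96.1538; hedge Δ=0.0000, bond B=96.1538.
  t=3,j=3: stock 132.2698 → up 142.8513 (V=0.0000), down 92.5888 (V=100.0000). Price 10.1215; hedge Δ=-1.9896, bond B=273.2794.
  t=2,j=0: stock 51.4500 → up 55.5660 (V=96.1538), down 36.0150 (V=96.1538). Price 92.4556; hedge Δ=0.0000, bond B=92.4556.
  t=2,j=1: stock 79.3800 → up 85.7304 (V=96.1538), down 55.5660 (V=96.1538). Price 92.4556; hedge Δ=0.0000, bond B=92.4556.
  t=2,j=2: stock 122.4720 → up 132.2698 (V=10.1215), down 85.7304 (V=96.1538). Price 18.4399; hedge Δ=-1.8486, bond B=244.8409.
  t=1,j=0: stock 73.5000 → up 79.3800 (V=92.4556), down 51.4500 (V=92.4556). Price 88.8996; hedge Δ=0.0000, bond B=88.8996.
  t=1,j=1: stock 113.4000 → up 122.4720 (V=18.4399), down 79.3800 (V=92.4556). Price 25.2221; hedge Δ=-1.7176, bond B=220.0004.
  t=0,j=0: stock 105.0000 → up 113.4000 (V=25.2221), down 73.5000 (V=88.8996). Price 30.6972; hedge Δ=-1.5959, bond B=198.2695.
Check: Δ(0,0)·S0 + B(0,0) = 30.6972 = V0.

(0,0): Delta=-1.5959 Bond=198.2695
(1,0): Delta=0.0000 Bond=88.8996
(1,1): Delta=-1.7176 Bond=220.0004
(2,0): Delta=0.0000 Bond=92.4556
(2,1): Delta=0.0000 Bond=92.4556
(2,2): Delta=-1.8486 Bond=244.8409
(3,0): Delta=0.0000 Bond=96.1538
(3,1): Delta=0.0000 Bond=96.1538
(3,2): Delta=0.0000 Bond=96.1538
(3,3): Delta=-1.9896 Bond=273.2794
V0=30.6972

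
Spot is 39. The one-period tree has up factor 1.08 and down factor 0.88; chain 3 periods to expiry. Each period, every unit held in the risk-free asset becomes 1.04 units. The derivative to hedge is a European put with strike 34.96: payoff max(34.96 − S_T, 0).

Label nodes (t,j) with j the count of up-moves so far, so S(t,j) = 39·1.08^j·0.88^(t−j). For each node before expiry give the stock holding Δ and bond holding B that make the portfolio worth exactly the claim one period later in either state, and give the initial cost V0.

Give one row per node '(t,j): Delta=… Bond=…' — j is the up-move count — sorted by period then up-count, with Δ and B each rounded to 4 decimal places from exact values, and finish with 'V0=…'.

The replicating-portfolio and risk-neutral prices coincide; use p* = (1.04−0.88)/(1.08−0.88) = 0.8000 for the latter.
Terminal payoffs: V(3,0)=8.3826, V(3,1)=2.3423, V(3,2)=0.0000, V(3,3)=0.0000
Node (2,0) S=30.2016: V=(p*·2.3423+(1−p*)·8.3826)/1.04=3.4138; Δ=(2.3423−8.3826)/(32.6177−26.5774)=-1.0000; B=V−Δ·S=33.6154
Node (2,1) S=37.0656: V=(p*·0.0000+(1−p*)·2.3423)/1.04=0.4504; Δ=(0.0000−2.3423)/(40.0308−32.6177)=-0.3160; B=V−Δ·S=12.1618
Node (2,2) S=45.4896: V=(p*·0.0000+(1−p*)·0.0000)/1.04=0.0000; Δ=(0.0000−0.0000)/(49.1288−40.0308)=0.0000; B=V−Δ·S=0.0000
Node (1,0) S=34.3200: V=(p*·0.4504+(1−p*)·3.4138)/1.04=1.0030; Δ=(0.4504−3.4138)/(37.0656−30.2016)=-0.4317; B=V−Δ·S=15.8197
Node (1,1) S=42.1200: V=(p*·0.0000+(1−p*)·0.4504)/1.04=0.0866; Δ=(0.0000−0.4504)/(45.4896−37.0656)=-0.0535; B=V−Δ·S=2.3388
Node (0,0) S=39.0000: V=(p*·0.0866+(1−p*)·1.0030)/1.04=0.2595; Δ=(0.0866−1.0030)/(42.1200−34.3200)=-0.1175; B=V−Δ·S=4.8413
Root portfolio cost Δ·39+B reproduces V0=0.2595.

(0,0): Delta=-0.1175 Bond=4.8413
(1,0): Delta=-0.4317 Bond=15.8197
(1,1): Delta=-0.0535 Bond=2.3388
(2,0): Delta=-1.0000 Bond=33.6154
(2,1): Delta=-0.3160 Bond=12.1618
(2,2): Delta=0.0000 Bond=0.0000
V0=0.2595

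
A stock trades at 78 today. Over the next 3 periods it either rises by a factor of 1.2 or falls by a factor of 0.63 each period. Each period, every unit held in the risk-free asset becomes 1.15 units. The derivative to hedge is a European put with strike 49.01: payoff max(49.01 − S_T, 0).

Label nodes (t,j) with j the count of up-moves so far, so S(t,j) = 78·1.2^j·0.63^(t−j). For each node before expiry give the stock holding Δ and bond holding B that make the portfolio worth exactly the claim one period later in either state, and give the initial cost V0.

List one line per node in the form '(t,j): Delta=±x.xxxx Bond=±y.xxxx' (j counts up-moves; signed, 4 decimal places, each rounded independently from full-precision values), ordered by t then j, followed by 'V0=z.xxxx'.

(0,0): Delta=-0.0346 Bond=2.8755
(1,0): Delta=-0.3840 Bond=20.4746
(1,1): Delta=-0.0170 Bond=1.6561
(2,0): Delta=-1.0000 Bond=42.6174
(2,1): Delta=-0.3529 Bond=21.7120
(2,2): Delta=0.0000 Bond=0.0000
V0=0.1773

Since d<R<u, set p* = (R−d)/(u−d) = 0.9123; price each node as the discounted p*-expectation of its children.
Payoff layer (t=3): V(3,0)=29.5063, V(3,1)=11.8602, V(3,2)=0.0000, V(3,3)=0.0000
(2,0): S=30.9582. Δ = (V_up−V_dn)/(S_up−S_dn) = (11.8602−29.5063)/(37.1498−19.5037) = -1.0000. V = [p*·11.8602 + (1−p*)·29.5063]/1.15 = 11.6592. B = V − Δ·S = 42.6174.
(2,1): S=58.9680. Δ = (V_up−V_dn)/(S_up−S_dn) = (0.0000−11.8602)/(70.7616−37.1498) = -0.3529. V = [p*·0.0000 + (1−p*)·11.8602]/1.15 = 0.9047. B = V − Δ·S = 21.7120.
(2,2): S=112.3200. Δ = (V_up−V_dn)/(S_up−S_dn) = (0.0000−0.0000)/(134.7840−70.7616) = 0.0000. V = [p*·0.0000 + (1−p*)·0.0000]/1.15 = 0.0000. B = V − Δ·S = 0.0000.
(1,0): S=49.1400. Δ = (V_up−V_dn)/(S_up−S_dn) = (0.9047−11.6592)/(58.9680−30.9582) = -0.3840. V = [p*·0.9047 + (1−p*)·11.6592]/1.15 = 1.6070. B = V − Δ·S = 20.4746.
(1,1): S=93.6000. Δ = (V_up−V_dn)/(S_up−S_dn) = (0.0000−0.9047)/(112.3200−58.9680) = -0.0170. V = [p*·0.0000 + (1−p*)·0.9047]/1.15 = 0.0690. B = V − Δ·S = 1.6561.
(0,0): S=78.0000. Δ = (V_up−V_dn)/(S_up−S_dn) = (0.0690−1.6070)/(93.6000−49.1400) = -0.0346. V = [p*·0.0690 + (1−p*)·1.6070]/1.15 = 0.1773. B = V − Δ·S = 2.8755.
Self-financing check: at every node Δ·S+B equals the discounted successor values.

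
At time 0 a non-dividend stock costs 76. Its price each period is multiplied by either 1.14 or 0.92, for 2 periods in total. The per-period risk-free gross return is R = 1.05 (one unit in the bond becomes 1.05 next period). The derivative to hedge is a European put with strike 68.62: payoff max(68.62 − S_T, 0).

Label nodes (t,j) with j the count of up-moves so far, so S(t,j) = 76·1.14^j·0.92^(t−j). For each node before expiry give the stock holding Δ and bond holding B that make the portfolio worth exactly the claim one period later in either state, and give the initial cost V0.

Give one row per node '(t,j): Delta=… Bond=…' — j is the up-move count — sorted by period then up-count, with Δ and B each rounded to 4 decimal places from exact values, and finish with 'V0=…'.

No-arbitrage ⇒ martingale measure with p* = (R−d)/(u−d) = 0.5909.
Payoff layer (t=2): V(2,0)=4.2936, V(2,1)=0.0000, V(2,2)=0.0000
  t=1,j=0: stock 69.9200 → up 79.7088 (V=0.0000), down 64.3264 (V=4.2936). Price 1.6728; hedge Δ=-0.2791, bond B=21.1892.
  t=1,j=1: stock 86.6400 → up 98.7696 (V=0.0000), down 79.7088 (V=0.0000). Price 0.0000; hedge Δ=0.0000, bond B=0.0000.
  t=0,j=0: stock 76.0000 → up 86.6400 (V=0.0000), down 69.9200 (V=1.6728). Price 0.6518; hedge Δ=-0.1000, bond B=8.2555.
The time-0 hedge costs 0.6518, which is the no-arbitrage price.

(0,0): Delta=-0.1000 Bond=8.2555
(1,0): Delta=-0.2791 Bond=21.1892
(1,1): Delta=0.0000 Bond=0.0000
V0=0.6518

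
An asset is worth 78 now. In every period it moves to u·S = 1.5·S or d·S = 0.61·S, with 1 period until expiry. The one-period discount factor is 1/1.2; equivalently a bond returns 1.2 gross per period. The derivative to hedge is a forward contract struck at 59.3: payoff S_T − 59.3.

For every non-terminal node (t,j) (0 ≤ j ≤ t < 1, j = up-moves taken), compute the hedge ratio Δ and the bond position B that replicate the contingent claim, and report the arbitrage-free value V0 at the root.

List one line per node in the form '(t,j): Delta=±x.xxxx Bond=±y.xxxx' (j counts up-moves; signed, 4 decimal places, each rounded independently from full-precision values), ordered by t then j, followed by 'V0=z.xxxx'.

Risk-neutral probability p* = (R−d)/(u−d) = (1.2−0.61)/(1.5−0.61) = 0.6629.
Payoff layer (t=1): V(1,0)=-11.7200, V(1,1)=57.7000
  t=0,j=0: stock 78.0000 → up 117.0000 (V=57.7000), down 47.5800 (V=-11.7200). Price 28.5833; hedge Δ=1.0000, bond B=-49.4167.
Root portfolio cost Δ·78+B reproduces V0=28.5833.

(0,0): Delta=1.0000 Bond=-49.4167
V0=28.5833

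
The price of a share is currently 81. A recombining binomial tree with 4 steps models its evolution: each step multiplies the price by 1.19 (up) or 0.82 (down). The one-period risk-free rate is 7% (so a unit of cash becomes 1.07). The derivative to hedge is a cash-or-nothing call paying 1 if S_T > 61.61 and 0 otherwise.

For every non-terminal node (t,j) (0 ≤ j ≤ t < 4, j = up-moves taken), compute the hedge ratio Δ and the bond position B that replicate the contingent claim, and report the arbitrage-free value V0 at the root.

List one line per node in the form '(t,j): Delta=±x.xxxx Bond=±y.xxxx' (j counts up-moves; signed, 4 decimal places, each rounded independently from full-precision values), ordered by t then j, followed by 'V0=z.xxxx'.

(0,0): Delta=0.0058 Bond=0.2137
(1,0): Delta=0.0156 Bond=-0.4202
(1,1): Delta=0.0026 Bond=0.5401
(2,0): Delta=0.0313 Bond=-1.3079
(2,1): Delta=0.0104 Bond=-0.0376
(2,2): Delta=0.0000 Bond=0.8734
(3,0): Delta=0.0000 Bond=0.0000
(3,1): Delta=0.0417 Bond=-2.0712
(3,2): Delta=0.0000 Bond=0.9346
(3,3): Delta=0.0000 Bond=0.9346
V0=0.6841

Risk-neutral probability p* = (R−d)/(u−d) = (1.07−0.82)/(1.19−0.82) = 0.6757.
Payoff layer (t=4): V(4,0)=0.0000, V(4,1)=0.0000, V(4,2)=1.0000, V(4,3)=1.0000, V(4,4)=1.0000
Node (3,0) S=44.6608: V=(p*·0.0000+(1−p*)·0.0000)/1.07=0.0000; Δ=(0.0000−0.0000)/(53.1464−36.6219)=0.0000; B=V−Δ·S=0.0000
Node (3,1) S=64.8126: V=(p*·1.0000+(1−p*)·0.0000)/1.07=0.6315; Δ=(1.0000−0.0000)/(77.1270−53.1464)=0.0417; B=V−Δ·S=-2.0712
Node (3,2) S=94.0574: V=(p*·1.0000+(1−p*)·1.0000)/1.07=0.9346; Δ=(1.0000−1.0000)/(111.9283−77.1270)=0.0000; B=V−Δ·S=0.9346
Node (3,3) S=136.4979: V=(p*·1.0000+(1−p*)·1.0000)/1.07=0.9346; Δ=(1.0000−1.0000)/(162.4325−111.9283)=0.0000; B=V−Δ·S=0.9346
Node (2,0) S=54.4644: V=(p*·0.6315+(1−p*)·0.0000)/1.07=0.3988; Δ=(0.6315−0.0000)/(64.8126−44.6608)=0.0313; B=V−Δ·S=-1.3079
Node (2,1) S=79.0398: V=(p*·0.9346+(1−p*)·0.6315)/1.07=0.7816; Δ=(0.9346−0.6315)/(94.0574−64.8126)=0.0104; B=V−Δ·S=-0.0376
Node (2,2) S=114.7041: V=(p*·0.9346+(1−p*)·0.9346)/1.07=0.8734; Δ=(0.9346−0.9346)/(136.4979−94.0574)=0.0000; B=V−Δ·S=0.8734
Node (1,0) S=66.4200: V=(p*·0.7816+(1−p*)·0.3988)/1.07=0.6144; Δ=(0.7816−0.3988)/(79.0398−54.4644)=0.0156; B=V−Δ·S=-0.4202
Node (1,1) S=96.3900: V=(p*·0.8734+(1−p*)·0.7816)/1.07=0.7885; Δ=(0.8734−0.7816)/(114.7041−79.0398)=0.0026; B=V−Δ·S=0.5401
Node (0,0) S=81.0000: V=(p*·0.7885+(1−p*)·0.6144)/1.07=0.6841; Δ=(0.7885−0.6144)/(96.3900−66.4200)=0.0058; B=V−Δ·S=0.2137
Each (Δ,B) replicates both successor values, so the strategy is self-financing and V0 is arbitrage-free.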